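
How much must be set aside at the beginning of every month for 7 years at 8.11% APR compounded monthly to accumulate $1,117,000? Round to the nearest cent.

Periodic rate i = 0.0811/12 = 0.00675833; n = 7 × 12 = 84 periods.
PMT = 1.117e+06 / ( [(1+0.00675833)^84 − 1] / 0.00675833 × (1+i) ) = 1.117e+06 / 113.338703 = 9,855.4154

$9,855.42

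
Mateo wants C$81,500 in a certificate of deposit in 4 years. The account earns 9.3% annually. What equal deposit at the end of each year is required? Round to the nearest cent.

FV-annuity factor = 4.593400; PMT = 81500 / 4.593400 = 17,742.8471

C$17,742.85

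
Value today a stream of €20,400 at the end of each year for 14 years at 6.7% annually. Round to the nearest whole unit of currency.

€181,662

PV = 20400 × [1 − (1+0.067)^(−14)] / 0.067 = 20400 × 8.905001 = 181,662.0237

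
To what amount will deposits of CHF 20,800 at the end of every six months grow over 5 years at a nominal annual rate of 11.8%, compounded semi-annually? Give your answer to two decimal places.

With 2 periods per year: i = 0.059, n = 10.
FV = 20800 × [(1+0.059)^10 − 1] / 0.059 = 20800 × 13.119058 = 272,876.4163

CHF 272,876.42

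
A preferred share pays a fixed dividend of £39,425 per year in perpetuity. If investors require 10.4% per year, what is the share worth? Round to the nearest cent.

PV = PMT / i = 39425 / 0.104 = 379,086.5385

£379,086.54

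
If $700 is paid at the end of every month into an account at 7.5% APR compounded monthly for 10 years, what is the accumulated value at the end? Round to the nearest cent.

$124,551.24

With 12 periods per year: i = 0.00625, n = 120.
FV = PMT · [(1+i)^n − 1] / i = 700 · 177.930342 = 124,551.2394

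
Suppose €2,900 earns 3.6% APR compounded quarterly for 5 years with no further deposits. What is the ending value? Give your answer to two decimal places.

i = 0.036/4 = 0.009 per quarter; n = 5·4 = 20.
FV = PV·(1+i)^n = 2,900 × 1.196254 = 3,469.1360

€3,469.14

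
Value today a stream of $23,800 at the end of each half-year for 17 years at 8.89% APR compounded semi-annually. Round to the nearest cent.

$413,386.68

With 2 periods per year: i = 0.04445, n = 34.
PV = PMT · [1 − (1+i)^(−n)] / i = 23800 · 17.369188 = 413,386.6781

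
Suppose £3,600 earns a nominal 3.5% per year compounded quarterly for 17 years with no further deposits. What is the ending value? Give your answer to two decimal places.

£6,510.04

Periodic rate i = 0.035/4 = 0.00875; n = 17 × 4 = 68 periods.
FV = PV·(1+i)^n = 3,600 × 1.808345 = 6,510.0413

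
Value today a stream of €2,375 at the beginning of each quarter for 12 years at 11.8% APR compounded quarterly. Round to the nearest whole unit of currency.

With 4 periods per year: i = 0.0295, n = 48.
PV = 2375 × [1 − (1+0.0295)^(−48)] / 0.0295 × (1+i) = 2375 × 26.253813 = 62,352.8055
Payments are at the start of each period, so multiply by (1+i).

€62,353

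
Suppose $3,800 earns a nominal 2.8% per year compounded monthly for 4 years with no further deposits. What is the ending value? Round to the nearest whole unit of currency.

With 12 periods per year: i = 0.00233333, n = 48.
FV = 3,800 × (1 + 0.00233333)^48 = 4,249.7944

$4,250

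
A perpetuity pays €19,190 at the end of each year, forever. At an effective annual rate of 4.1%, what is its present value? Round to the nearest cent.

PV = PMT / i = 19190 / 0.041 = 468,048.7805

€468,048.78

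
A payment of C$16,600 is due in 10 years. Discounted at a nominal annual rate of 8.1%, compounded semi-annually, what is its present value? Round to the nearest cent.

C$7,503.54

i = 0.081/2 = 0.0405 per half-year; n = 10·2 = 20.
Discount factor = (1+0.0405)^(−20) = 0.452021; PV = 16,600 × 0.452021 = 7,503.5434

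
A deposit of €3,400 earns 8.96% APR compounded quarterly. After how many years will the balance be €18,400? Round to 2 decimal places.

Periodic rate i = 0.0896/4 = 0.0224.
n = ln(18400/3400) / ln(1+0.0224) = ln(5.41176) / 0.022153 = 76.2240 quarters
= 76.2240/4 years

19.06 years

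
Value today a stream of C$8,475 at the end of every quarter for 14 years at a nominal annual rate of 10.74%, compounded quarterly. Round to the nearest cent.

Periodic rate i = 0.1074/4 = 0.02685; n = 14 × 4 = 56 periods.
PV = PMT · [1 − (1+i)^(−n)] / i = 8475 · 28.797710 = 244,060.5946

C$244,060.59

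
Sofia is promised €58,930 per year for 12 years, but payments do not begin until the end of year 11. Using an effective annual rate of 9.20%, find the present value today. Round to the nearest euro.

PV at t=10 (ordinary 12-year annuity): 58930 × a(12|0.092) = 58930 × 7.089141 = 417,763.0916
PV₀ = 417,763.0916 / (1+0.092)^10 = 417,763.0916 / 2.411162 = 173,262.1442

€173,262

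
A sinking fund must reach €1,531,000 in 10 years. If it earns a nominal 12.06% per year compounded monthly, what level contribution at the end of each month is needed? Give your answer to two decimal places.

€6,631.99

i = 0.1206/12 = 0.01005 per month; n = 10·12 = 120.
PMT = 1.531e+06 / ( [(1+0.01005)^120 − 1] / 0.01005 ) = 1.531e+06 / 230.850847 = 6,631.9878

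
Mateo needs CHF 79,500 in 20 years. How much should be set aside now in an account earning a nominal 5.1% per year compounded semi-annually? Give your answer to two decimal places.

i = 0.051/2 = 0.0255 per half-year; n = 20·2 = 40.
PV = FV·(1+i)^(−n) = 79,500 × 0.365236 = 29,036.2509

CHF 29,036.25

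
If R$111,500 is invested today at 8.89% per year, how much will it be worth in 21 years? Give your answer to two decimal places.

R$666,841.81

FV = PV·(1+i)^n = 111,500 × 5.980644 = 666,841.8095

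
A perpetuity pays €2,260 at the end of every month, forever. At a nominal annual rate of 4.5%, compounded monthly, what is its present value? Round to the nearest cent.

Periodic rate i = 0.045/12 = 0.00375.
PV = C/r = 2260/0.00375 = 602,666.6667

€602,666.67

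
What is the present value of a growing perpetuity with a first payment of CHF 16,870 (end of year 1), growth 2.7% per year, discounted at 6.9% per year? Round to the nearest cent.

PV = PMT / (i − g) = 16870 / (0.069 − 0.027) = 16870 / 0.042000 = 401,666.6667

CHF 401,666.67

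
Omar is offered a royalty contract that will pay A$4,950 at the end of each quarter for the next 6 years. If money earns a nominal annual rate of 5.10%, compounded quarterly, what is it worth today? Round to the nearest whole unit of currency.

A$101,790

Periodic rate i = 0.051/4 = 0.01275; n = 6 × 4 = 24 periods.
PV = 4950 × [1 − (1+0.01275)^(−24)] / 0.01275 = 4950 × 20.563733 = 101,790.4763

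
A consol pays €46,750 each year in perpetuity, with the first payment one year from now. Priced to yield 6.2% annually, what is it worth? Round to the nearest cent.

€754,032.26

PV = C/r = 46750/0.062 = 754,032.2581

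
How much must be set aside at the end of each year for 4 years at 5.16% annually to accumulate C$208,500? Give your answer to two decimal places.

PMT = 208500 / ( [(1+0.0516)^4 − 1] / 0.0516 ) = 208500 / 4.320388 = 48,259.5586

C$48,259.56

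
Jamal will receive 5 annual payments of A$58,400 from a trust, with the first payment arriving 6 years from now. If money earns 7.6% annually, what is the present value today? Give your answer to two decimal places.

A$163,385.02

PV at t=5 (ordinary 5-year annuity): 58400 × a(5|0.076) = 58400 × 4.035160 = 235,653.3390
PV₀ = 235,653.3390 / (1+0.076)^5 = 235,653.3390 / 1.442319 = 163,385.0221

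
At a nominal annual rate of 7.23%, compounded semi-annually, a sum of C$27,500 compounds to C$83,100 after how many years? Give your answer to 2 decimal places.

Periodic rate i = 0.0723/2 = 0.03615.
(1+i)^n = 83100/27500 = 3.02182, so n = ln 3.02182 / ln 1.03615 = 31.1405 half-years
= 31.1405/2 years

15.57 years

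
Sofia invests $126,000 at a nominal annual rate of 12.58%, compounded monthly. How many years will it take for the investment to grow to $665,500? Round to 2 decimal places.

Periodic rate i = 0.1258/12 = 0.0104833.
n = ln(665500/126000) / ln(1+0.0104833) = ln(5.28175) / 0.010429 = 159.5833 months
= 159.5833/12 years

13.30 years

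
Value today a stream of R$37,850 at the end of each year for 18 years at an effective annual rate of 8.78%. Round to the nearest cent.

PV = 37850 × [1 − (1+0.0878)^(−18)] / 0.0878 = 37850 × 8.885590 = 336,319.5738

R$336,319.57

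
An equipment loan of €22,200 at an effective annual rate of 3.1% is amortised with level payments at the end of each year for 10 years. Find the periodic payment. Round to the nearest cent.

Annuity-PV factor = 8.486835; PMT = 22200 / 8.486835 = 2,615.8163

€2,615.82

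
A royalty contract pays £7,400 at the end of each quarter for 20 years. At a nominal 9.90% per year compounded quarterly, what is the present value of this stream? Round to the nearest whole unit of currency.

With 4 periods per year: i = 0.02475, n = 80.
PV = 7400 × [1 − (1+0.02475)^(−80)] / 0.02475 = 7400 × 34.689377 = 256,701.3915

£256,701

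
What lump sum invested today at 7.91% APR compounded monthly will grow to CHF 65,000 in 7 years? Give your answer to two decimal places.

CHF 37,431.19

With 12 periods per year: i = 0.00659167, n = 84.
PV = FV·(1+i)^(−n) = 65,000 × 0.575864 = 37,431.1855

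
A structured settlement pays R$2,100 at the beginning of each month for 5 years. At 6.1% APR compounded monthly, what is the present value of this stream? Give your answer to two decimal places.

i = 0.061/12 = 0.00508333 per month; n = 5·12 = 60.
PV = PMT · [1 − (1+i)^(−n)] / i × (1+i) = 2100 · 51.863666 = 108,913.6993
(annuity-due: payments at period start, so ×(1+i).)

R$108,913.70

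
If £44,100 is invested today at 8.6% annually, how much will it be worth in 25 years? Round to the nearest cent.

FV = 44,100 × (1 + 0.086)^25 = 346,883.9619

£346,883.96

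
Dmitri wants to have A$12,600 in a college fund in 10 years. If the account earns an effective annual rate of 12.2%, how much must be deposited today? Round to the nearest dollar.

A$3,985

PV = 12,600 / (1 + 0.122)^10 = 12,600 / 3.161758 = 3,985.1253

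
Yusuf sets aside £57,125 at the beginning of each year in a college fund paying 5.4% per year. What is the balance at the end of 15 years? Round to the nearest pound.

£1,339,048

FV = PMT · [(1+i)^n − 1] / i × (1+i) = 57125 · 23.440665 = 1,339,047.9634
(Beginning-of-period payments → annuity-due factor ×(1+i).)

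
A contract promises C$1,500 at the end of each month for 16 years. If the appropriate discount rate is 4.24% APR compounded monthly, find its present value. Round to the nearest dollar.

C$208,853

With 12 periods per year: i = 0.00353333, n = 192.
PV = PMT · [1 − (1+i)^(−n)] / i = 1500 · 139.235287 = 208,852.9308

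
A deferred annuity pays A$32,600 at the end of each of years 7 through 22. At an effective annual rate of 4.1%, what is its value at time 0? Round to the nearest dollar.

A$296,297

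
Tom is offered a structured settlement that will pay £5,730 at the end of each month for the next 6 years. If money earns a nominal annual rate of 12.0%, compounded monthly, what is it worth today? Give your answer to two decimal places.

£293,091.74

With 12 periods per year: i = 0.01, n = 72.
Annuity factor a(72|0.01) = 51.150391; PV = 5730 × 51.150391 = 293,091.7432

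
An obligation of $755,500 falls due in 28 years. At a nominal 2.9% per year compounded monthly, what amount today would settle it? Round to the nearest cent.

With 12 periods per year: i = 0.00241667, n = 336.
PV = FV·(1+i)^(−n) = 755,500 × 0.444404 = 335,747.4937

$335,747.49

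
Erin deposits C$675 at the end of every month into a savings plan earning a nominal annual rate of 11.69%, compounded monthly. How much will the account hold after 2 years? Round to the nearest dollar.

C$18,151

Periodic rate i = 0.1169/12 = 0.00974167; n = 2 × 12 = 24 periods.
Accumulation factor s(24|0.00974167) = 26.890996; FV = 675 × 26.890996 = 18,151.4224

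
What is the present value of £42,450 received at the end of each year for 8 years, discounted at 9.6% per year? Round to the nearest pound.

£229,803

PV = 42450 × [1 − (1+0.096)^(−8)] / 0.096 = 42450 × 5.413507 = 229,803.3864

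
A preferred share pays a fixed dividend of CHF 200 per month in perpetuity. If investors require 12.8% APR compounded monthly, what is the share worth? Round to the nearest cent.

CHF 18,750.00

Periodic rate i = 0.128/12 = 0.0106667.
PV = PMT / i = 200 / 0.0106667 = 18,750.0000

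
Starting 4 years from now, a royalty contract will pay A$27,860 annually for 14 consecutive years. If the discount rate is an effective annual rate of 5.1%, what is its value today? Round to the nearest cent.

Value one period before first payment (t=3): 27860 × [1 − (1+0.051)^(−14)] / 0.051 = 27860 × 9.835655 = 274,021.3609
Discount back 3 years: 274,021.3609 × (1+0.051)^(−3) = 274,021.3609 × 0.861374 = 236,034.9263

A$236,034.93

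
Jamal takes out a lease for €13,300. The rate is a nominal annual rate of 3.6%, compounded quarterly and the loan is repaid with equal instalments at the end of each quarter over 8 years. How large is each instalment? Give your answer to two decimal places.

€480.20

With 4 periods per year: i = 0.009, n = 32.
Annuity-PV factor = 27.696876; PMT = 13300 / 27.696876 = 480.1986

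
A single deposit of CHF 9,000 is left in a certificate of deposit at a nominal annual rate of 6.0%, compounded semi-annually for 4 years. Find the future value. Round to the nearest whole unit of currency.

CHF 11,401

With 2 periods per year: i = 0.03, n = 8.
FV = PV·(1+i)^n = 9,000 × 1.266770 = 11,400.9307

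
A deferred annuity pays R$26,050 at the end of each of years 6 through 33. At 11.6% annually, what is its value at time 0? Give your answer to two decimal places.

R$123,722.65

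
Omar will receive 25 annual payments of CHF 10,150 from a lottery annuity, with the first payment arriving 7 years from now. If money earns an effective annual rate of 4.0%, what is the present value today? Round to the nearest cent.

CHF 125,315.52

Value one period before first payment (t=6): 10150 × [1 − (1+0.04)^(−25)] / 0.04 = 10150 × 15.622080 = 158,564.1114
PV₀ = 158,564.1114 / (1+0.04)^6 = 158,564.1114 / 1.265319 = 125,315.5205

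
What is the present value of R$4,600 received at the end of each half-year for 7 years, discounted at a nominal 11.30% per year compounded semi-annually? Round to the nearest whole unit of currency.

R$43,699

i = 0.113/2 = 0.0565 per half-year; n = 7·2 = 14.
PV = 4600 × [1 − (1+0.0565)^(−14)] / 0.0565 = 4600 × 9.499782 = 43,698.9967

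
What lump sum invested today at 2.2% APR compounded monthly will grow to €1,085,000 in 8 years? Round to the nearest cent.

With 12 periods per year: i = 0.00183333, n = 96.
PV = FV·(1+i)^(−n) = 1,085,000 × 0.838753 = 910,047.1418

€910,047.14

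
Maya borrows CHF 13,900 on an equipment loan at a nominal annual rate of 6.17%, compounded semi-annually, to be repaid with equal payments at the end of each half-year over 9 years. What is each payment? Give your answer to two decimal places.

CHF 1,017.93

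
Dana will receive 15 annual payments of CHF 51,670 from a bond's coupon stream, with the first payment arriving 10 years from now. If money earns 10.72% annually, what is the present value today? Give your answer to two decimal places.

PV at t=9 (ordinary 15-year annuity): 51670 × a(15|0.1072) = 51670 × 7.303409 = 377,367.1615
PV₀ = 377,367.1615 / (1+0.1072)^9 = 377,367.1615 / 2.500545 = 150,913.9586

CHF 150,913.96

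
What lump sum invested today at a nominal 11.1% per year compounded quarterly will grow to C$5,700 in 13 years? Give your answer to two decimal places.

C$1,373.17

i = 0.111/4 = 0.02775 per quarter; n = 13·4 = 52.
PV = FV·(1+i)^(−n) = 5,700 × 0.240908 = 1,373.1741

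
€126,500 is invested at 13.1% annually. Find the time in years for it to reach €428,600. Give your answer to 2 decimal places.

n = ln(428600/126500) / ln(1+0.131) = ln(3.38814) / 0.123102 = 9.9128 years

9.91 years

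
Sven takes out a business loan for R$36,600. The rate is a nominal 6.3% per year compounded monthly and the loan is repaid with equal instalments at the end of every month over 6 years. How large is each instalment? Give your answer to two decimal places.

i = 0.063/12 = 0.00525 per month; n = 6·12 = 72.
PMT = 36600 / ( [1 − (1+0.00525)^(−72)] / 0.00525 ) = 36600 / 59.826974 = 611.7642

R$611.76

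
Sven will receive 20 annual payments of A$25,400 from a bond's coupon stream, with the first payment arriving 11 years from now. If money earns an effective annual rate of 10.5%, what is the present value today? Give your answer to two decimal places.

A$77,029.79

Value one period before first payment (t=10): 25400 × [1 − (1+0.105)^(−20)] / 0.105 = 25400 × 8.230909 = 209,065.0864
Discount back 10 years: 209,065.0864 × (1+0.105)^(−10) = 209,065.0864 × 0.368449 = 77,029.7932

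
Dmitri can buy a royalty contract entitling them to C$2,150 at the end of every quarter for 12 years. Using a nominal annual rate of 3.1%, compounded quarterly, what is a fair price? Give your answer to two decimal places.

C$85,904.69

Periodic rate i = 0.031/4 = 0.00775; n = 12 × 4 = 48 periods.
Annuity factor a(48|0.00775) = 39.955671; PV = 2150 × 39.955671 = 85,904.6922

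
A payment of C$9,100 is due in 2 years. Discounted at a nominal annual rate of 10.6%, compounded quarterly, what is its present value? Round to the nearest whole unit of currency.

C$7,382

i = 0.106/4 = 0.0265 per quarter; n = 2·4 = 8.
PV = FV·(1+i)^(−n) = 9,100 × 0.811201 = 7,381.9273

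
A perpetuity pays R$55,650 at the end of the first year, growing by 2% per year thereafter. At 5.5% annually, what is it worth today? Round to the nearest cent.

R$1,590,000.00

PV = D₁/(r − g) = 55650/(0.055 − 0.02) = 1,590,000.0000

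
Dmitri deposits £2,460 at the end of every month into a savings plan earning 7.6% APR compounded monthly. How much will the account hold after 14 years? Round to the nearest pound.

Periodic rate i = 0.076/12 = 0.00633333; n = 14 × 12 = 168 periods.
Accumulation factor s(168|0.00633333) = 298.142020; FV = 2460 × 298.142020 = 733,429.3699

£733,429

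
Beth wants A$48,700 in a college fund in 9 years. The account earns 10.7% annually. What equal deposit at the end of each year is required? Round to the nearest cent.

A$3,482.10

FV-annuity factor = 13.985821; PMT = 48700 / 13.985821 = 3,482.0980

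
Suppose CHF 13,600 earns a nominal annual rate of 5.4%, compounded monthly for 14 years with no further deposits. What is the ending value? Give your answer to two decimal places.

Periodic rate i = 0.054/12 = 0.0045; n = 14 × 12 = 168 periods.
FV = PV·(1+i)^n = 13,600 × 2.126131 = 28,915.3871

CHF 28,915.39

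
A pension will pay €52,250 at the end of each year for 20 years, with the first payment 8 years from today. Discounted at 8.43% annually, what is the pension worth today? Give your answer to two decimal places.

€282,034.03

Value one period before first payment (t=7): 52250 × [1 − (1+0.0843)^(−20)] / 0.0843 = 52250 × 9.511772 = 496,990.0683
Discount back 7 years: 496,990.0683 × (1+0.0843)^(−7) = 496,990.0683 × 0.567484 = 282,034.0251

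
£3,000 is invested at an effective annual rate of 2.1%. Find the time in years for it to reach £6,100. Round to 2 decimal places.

n = ln(6100/3000) / ln(1+0.021) = ln(2.03333) / 0.020783 = 34.1477 years

34.15 years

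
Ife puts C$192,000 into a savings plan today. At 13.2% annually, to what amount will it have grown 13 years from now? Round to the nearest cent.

C$962,287.35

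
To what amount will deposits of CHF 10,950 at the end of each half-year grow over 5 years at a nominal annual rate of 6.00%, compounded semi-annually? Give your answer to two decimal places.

i = 0.06/2 = 0.03 per half-year; n = 5·2 = 10.
FV = PMT · [(1+i)^n − 1] / i = 10950 · 11.463879 = 125,529.4785

CHF 125,529.48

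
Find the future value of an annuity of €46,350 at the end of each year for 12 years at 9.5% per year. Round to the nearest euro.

€961,863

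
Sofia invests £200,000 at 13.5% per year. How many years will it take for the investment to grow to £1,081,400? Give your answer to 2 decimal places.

(1+i)^n = 1.0814e+06/200000 = 5.40700, so n = ln 5.40700 / ln 1.135 = 13.3275 years

13.33 years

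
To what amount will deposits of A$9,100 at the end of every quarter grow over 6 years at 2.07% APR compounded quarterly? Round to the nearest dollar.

Periodic rate i = 0.0207/4 = 0.005175; n = 6 × 4 = 24 periods.
Accumulation factor s(24|0.005175) = 25.484008; FV = 9100 × 25.484008 = 231,904.4694

A$231,904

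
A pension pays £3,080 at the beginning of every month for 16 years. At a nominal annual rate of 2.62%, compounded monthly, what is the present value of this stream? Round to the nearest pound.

With 12 periods per year: i = 0.00218333, n = 192.
PV = 3080 × [1 − (1+0.00218333)^(−192)] / 0.00218333 × (1+i) = 3080 × 157.041415 = 483,687.5568
(Beginning-of-period payments → annuity-due factor ×(1+i).)

£483,688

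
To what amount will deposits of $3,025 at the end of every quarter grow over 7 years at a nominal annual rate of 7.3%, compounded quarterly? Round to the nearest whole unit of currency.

$109,280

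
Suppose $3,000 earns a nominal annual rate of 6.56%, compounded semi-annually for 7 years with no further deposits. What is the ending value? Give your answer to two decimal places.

$4,713.55

i = 0.0656/2 = 0.0328 per half-year; n = 7·2 = 14.
FV = 3,000 × (1 + 0.0328)^14 = 4,713.5538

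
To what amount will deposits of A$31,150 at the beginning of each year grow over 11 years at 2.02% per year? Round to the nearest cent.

FV = 31150 × [(1+0.0202)^11 − 1] / 0.0202 × (1+i) = 31150 × 12.427184 = 387,106.7760
Payments are at the start of each period, so multiply by (1+i).

A$387,106.78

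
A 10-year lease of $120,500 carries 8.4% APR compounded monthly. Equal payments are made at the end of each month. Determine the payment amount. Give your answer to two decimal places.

With 12 periods per year: i = 0.007, n = 120.
Annuity-PV factor = 81.003470; PMT = 120500 / 81.003470 = 1,487.5906

$1,487.59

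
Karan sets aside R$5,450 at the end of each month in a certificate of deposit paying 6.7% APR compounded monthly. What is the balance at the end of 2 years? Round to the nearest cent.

R$139,552.63

Periodic rate i = 0.067/12 = 0.00558333; n = 2 × 12 = 24 periods.
Accumulation factor s(24|0.00558333) = 25.605987; FV = 5450 × 25.605987 = 139,552.6287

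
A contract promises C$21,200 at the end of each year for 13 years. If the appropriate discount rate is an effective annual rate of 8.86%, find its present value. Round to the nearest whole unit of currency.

C$159,915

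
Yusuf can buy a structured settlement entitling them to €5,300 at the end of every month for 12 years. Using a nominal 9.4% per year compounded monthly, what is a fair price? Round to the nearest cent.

€456,630.62

With 12 periods per year: i = 0.00783333, n = 144.
PV = PMT · [1 − (1+i)^(−n)] / i = 5300 · 86.156720 = 456,630.6155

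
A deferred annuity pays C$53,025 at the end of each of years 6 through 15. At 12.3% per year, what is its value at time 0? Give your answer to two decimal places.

PV at t=5 (ordinary 10-year annuity): 53025 × a(10|0.123) = 53025 × 5.581507 = 295,959.4004
PV₀ = 295,959.4004 / (1+0.123)^5 = 295,959.4004 / 1.786071 = 165,704.1394

C$165,704.14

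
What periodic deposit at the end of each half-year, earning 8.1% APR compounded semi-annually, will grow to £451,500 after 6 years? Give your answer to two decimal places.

£29,962.23

Periodic rate i = 0.081/2 = 0.0405; n = 6 × 2 = 12 periods.
PMT = 451500 / ( [(1+0.0405)^12 − 1] / 0.0405 ) = 451500 / 15.068973 = 29,962.2277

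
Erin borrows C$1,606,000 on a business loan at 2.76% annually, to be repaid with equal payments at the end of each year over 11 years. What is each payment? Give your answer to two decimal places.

Annuity-PV factor = 9.376840; PMT = 1.606e+06 / 9.376840 = 171,273.0483

C$171,273.05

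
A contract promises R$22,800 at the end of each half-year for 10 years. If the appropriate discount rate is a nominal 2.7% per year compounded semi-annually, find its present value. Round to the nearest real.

R$397,295

Periodic rate i = 0.027/2 = 0.0135; n = 10 × 2 = 20 periods.
PV = 22800 × [1 − (1+0.0135)^(−20)] / 0.0135 = 22800 × 17.425215 = 397,294.8917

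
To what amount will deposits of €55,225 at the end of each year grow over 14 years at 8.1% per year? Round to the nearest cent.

€1,346,875.27

Accumulation factor s(14|0.081) = 24.388869; FV = 55225 × 24.388869 = 1,346,875.2713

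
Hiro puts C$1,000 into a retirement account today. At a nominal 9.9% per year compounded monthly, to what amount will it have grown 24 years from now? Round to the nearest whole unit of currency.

C$10,657

With 12 periods per year: i = 0.00825, n = 288.
FV = 1,000 × (1 + 0.00825)^288 = 10,657.3796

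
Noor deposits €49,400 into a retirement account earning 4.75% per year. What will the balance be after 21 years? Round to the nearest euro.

49,400 × (1+0.0475)^21 = 49,400 × 2.649932 = 130,906.6211

€130,907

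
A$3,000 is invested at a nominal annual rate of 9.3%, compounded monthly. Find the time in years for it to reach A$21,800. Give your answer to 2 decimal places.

21.41 years

Periodic rate i = 0.093/12 = 0.00775.
(1+i)^n = 21800/3000 = 7.26667, so n = ln 7.26667 / ln 1.00775 = 256.8998 months
= 256.8998/12 years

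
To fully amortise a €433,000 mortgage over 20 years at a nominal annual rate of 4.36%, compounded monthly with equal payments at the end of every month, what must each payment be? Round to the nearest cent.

With 12 periods per year: i = 0.00363333, n = 240.
Annuity-PV factor = 159.969976; PMT = 433000 / 159.969976 = 2,706.7579

€2,706.76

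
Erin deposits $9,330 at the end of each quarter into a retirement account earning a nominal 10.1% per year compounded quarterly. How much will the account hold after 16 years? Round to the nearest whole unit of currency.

$1,453,241

Periodic rate i = 0.101/4 = 0.02525; n = 16 × 4 = 64 periods.
FV = PMT · [(1+i)^n − 1] / i = 9330 · 155.759980 = 1,453,240.6166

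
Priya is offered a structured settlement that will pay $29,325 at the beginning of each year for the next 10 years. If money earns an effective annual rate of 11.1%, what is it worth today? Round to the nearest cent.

$191,069.72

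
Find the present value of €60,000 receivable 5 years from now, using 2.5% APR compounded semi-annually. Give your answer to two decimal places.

With 2 periods per year: i = 0.0125, n = 10.
Discount factor = (1+0.0125)^(−10) = 0.883181; PV = 60,000 × 0.883181 = 52,990.8556

€52,990.86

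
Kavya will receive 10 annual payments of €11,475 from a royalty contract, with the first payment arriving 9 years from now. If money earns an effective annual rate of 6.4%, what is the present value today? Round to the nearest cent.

€50,456.00

PV at t=8 (ordinary 10-year annuity): 11475 × a(10|0.064) = 11475 × 7.222592 = 82,879.2475
PV₀ = 82,879.2475 / (1+0.064)^8 = 82,879.2475 / 1.642605 = 50,455.9951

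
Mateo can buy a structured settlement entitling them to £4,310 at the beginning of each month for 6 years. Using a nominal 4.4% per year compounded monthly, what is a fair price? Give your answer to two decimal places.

£273,299.04

i = 0.044/12 = 0.00366667 per month; n = 6·12 = 72.
PV = 4310 × [1 − (1+0.00366667)^(−72)] / 0.00366667 × (1+i) = 4310 × 63.410450 = 273,299.0374
(Beginning-of-period payments → annuity-due factor ×(1+i).)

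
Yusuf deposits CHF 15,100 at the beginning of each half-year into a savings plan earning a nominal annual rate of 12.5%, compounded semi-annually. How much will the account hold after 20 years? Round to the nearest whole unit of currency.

i = 0.125/2 = 0.0625 per half-year; n = 20·2 = 40.
FV = PMT · [(1+i)^n − 1] / i × (1+i) = 15100 · 175.134994 = 2,644,538.4036
(annuity-due: payments at period start, so ×(1+i).)

CHF 2,644,538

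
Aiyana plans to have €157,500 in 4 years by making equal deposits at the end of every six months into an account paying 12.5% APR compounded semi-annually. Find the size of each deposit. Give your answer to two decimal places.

€15,770.94

With 2 periods per year: i = 0.0625, n = 8.
PMT = 157500 / ( [(1+0.0625)^8 − 1] / 0.0625 ) = 157500 / 9.986722 = 15,770.9414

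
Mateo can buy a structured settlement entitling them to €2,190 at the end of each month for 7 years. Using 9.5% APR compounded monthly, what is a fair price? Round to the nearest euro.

With 12 periods per year: i = 0.00791667, n = 84.
Annuity factor a(84|0.00791667) = 61.184601; PV = 2190 × 61.184601 = 133,994.2765

€133,994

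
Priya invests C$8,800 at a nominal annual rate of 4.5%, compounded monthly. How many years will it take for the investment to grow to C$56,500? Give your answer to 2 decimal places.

41.40 years

Periodic rate i = 0.045/12 = 0.00375.
n = ln(56500/8800) / ln(1+0.00375) = ln(6.42045) / 0.003743 = 496.7929 months
= 496.7929/12 years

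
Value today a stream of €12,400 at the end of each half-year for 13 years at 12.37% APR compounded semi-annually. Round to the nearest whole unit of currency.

€158,370

With 2 periods per year: i = 0.06185, n = 26.
PV = PMT · [1 − (1+i)^(−n)] / i = 12400 · 12.771757 = 158,369.7807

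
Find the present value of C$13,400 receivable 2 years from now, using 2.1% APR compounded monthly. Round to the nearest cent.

C$12,849.33

Periodic rate i = 0.021/12 = 0.00175; n = 2 × 12 = 24 periods.
Discount factor = (1+0.00175)^(−24) = 0.958905; PV = 13,400 × 0.958905 = 12,849.3267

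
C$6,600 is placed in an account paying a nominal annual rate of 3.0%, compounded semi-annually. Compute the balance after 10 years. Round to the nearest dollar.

i = 0.03/2 = 0.015 per half-year; n = 10·2 = 20.
FV = 6,600 × (1 + 0.015)^20 = 8,889.2430

C$8,889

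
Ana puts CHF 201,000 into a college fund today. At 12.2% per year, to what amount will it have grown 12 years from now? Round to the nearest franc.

FV = 201,000 × (1 + 0.122)^12 = 800,037.4934

CHF 800,037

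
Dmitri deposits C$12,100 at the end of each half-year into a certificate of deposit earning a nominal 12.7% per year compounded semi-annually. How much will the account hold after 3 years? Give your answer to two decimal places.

C$85,148.72

Periodic rate i = 0.127/2 = 0.0635; n = 3 × 2 = 6 periods.
FV = PMT · [(1+i)^n − 1] / i = 12100 · 7.037084 = 85,148.7201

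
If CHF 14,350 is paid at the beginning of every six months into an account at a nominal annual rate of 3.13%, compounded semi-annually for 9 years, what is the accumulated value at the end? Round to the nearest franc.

CHF 300,332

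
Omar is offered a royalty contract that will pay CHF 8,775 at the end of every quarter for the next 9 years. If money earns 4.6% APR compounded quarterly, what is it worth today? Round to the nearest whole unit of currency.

CHF 257,478

With 4 periods per year: i = 0.0115, n = 36.
PV = PMT · [1 − (1+i)^(−n)] / i = 8775 · 29.342230 = 257,478.0724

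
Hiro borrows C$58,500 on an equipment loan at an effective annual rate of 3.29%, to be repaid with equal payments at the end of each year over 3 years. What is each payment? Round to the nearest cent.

Annuity-PV factor = 2.812913; PMT = 58500 / 2.812913 = 20,796.9424

C$20,796.94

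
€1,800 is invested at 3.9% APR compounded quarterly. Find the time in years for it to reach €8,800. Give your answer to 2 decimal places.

40.89 years

Periodic rate i = 0.039/4 = 0.00975.
n = ln(8800/1800) / ln(1+0.00975) = ln(4.88889) / 0.009703 = 163.5578 quarters
= 163.5578/4 years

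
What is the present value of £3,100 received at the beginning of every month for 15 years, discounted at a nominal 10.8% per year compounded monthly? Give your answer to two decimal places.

£278,265.63

Periodic rate i = 0.108/12 = 0.009; n = 15 × 12 = 180 periods.
PV = PMT · [1 − (1+i)^(−n)] / i × (1+i) = 3100 · 89.763107 = 278,265.6330
(annuity-due: payments at period start, so ×(1+i).)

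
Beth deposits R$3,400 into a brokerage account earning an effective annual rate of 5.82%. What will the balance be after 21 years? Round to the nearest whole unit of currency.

R$11,153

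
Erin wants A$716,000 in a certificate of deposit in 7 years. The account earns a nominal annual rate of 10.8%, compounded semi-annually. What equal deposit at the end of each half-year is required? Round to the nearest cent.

A$35,530.79

Periodic rate i = 0.108/2 = 0.054; n = 7 × 2 = 14 periods.
PMT = 716000 / ( [(1+0.054)^14 − 1] / 0.054 ) = 716000 / 20.151537 = 35,530.7890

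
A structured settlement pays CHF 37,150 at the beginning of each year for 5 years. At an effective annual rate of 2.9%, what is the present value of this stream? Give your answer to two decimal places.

CHF 175,571.06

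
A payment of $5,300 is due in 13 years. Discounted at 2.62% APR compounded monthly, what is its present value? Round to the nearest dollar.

$3,772

Periodic rate i = 0.0262/12 = 0.00218333; n = 13 × 12 = 156 periods.
PV = FV·(1+i)^(−n) = 5,300 × 0.711608 = 3,771.5200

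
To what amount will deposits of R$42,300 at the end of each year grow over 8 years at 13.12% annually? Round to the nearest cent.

R$542,005.29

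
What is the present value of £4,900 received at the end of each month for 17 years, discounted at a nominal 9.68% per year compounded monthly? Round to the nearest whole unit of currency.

£489,489

i = 0.0968/12 = 0.00806667 per month; n = 17·12 = 204.
PV = 4900 × [1 − (1+0.00806667)^(−204)] / 0.00806667 = 4900 × 99.895728 = 489,489.0653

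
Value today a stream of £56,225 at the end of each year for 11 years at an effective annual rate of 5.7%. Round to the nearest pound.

PV = PMT · [1 − (1+i)^(−n)] / i = 56225 · 8.009308 = 450,323.3321

£450,323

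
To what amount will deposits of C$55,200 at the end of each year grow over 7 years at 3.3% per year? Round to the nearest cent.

C$426,828.37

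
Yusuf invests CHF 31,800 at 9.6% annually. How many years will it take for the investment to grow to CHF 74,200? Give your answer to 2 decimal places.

9.24 years

(1+i)^n = 74200/31800 = 2.33333, so n = ln 2.33333 / ln 1.096 = 9.2432 years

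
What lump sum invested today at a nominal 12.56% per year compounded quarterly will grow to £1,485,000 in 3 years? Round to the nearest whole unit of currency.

£1,024,710

i = 0.1256/4 = 0.0314 per quarter; n = 3·4 = 12.
Discount factor = (1+0.0314)^(−12) = 0.690040; PV = 1,485,000 × 0.690040 = 1,024,709.8923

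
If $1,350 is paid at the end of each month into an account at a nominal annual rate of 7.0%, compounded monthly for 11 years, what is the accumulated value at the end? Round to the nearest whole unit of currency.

$267,286

With 12 periods per year: i = 0.00583333, n = 132.
FV = 1350 × [(1+0.00583333)^132 − 1] / 0.00583333 = 1350 × 197.989707 = 267,286.1051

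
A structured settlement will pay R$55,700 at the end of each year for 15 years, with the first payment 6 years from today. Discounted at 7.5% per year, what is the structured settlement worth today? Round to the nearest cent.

R$342,477.38

Value one period before first payment (t=5): 55700 × [1 − (1+0.075)^(−15)] / 0.075 = 55700 × 8.827120 = 491,670.5698
Discount back 5 years: 491,670.5698 × (1+0.075)^(−5) = 491,670.5698 × 0.696559 = 342,477.3797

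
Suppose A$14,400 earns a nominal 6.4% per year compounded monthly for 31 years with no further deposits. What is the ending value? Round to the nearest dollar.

A$104,163

i = 0.064/12 = 0.00533333 per month; n = 31·12 = 372.
FV = 14,400 × (1 + 0.00533333)^372 = 104,162.9267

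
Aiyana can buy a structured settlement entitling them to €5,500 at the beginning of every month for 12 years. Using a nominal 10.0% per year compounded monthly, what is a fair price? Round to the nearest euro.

€464,056

Periodic rate i = 0.1/12 = 0.00833333; n = 12 × 12 = 144 periods.
Annuity factor a(144|0.00833333) × (1+i) = 84.373833; PV = 5500 × 84.373833 = 464,056.0795
(annuity-due: payments at period start, so ×(1+i).)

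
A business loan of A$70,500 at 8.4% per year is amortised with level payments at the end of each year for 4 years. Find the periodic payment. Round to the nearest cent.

A$21,475.24

Annuity-PV factor = 3.282850; PMT = 70500 / 3.282850 = 21,475.2431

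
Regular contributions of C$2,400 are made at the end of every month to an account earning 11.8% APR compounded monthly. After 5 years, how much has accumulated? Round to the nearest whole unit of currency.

Periodic rate i = 0.118/12 = 0.00983333; n = 5 × 12 = 60 periods.
FV = PMT · [(1+i)^n − 1] / i = 2400 · 81.233582 = 194,960.5956

C$194,961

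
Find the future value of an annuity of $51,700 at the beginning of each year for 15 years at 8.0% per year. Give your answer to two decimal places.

FV = PMT · [(1+i)^n − 1] / i × (1+i) = 51700 · 29.324283 = 1,516,065.4333
Payments are at the start of each period, so multiply by (1+i).

$1,516,065.43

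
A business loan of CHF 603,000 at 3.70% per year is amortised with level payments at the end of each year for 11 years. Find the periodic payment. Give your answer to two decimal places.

PMT = 603000 / ( [1 − (1+0.037)^(−11)] / 0.037 ) = 603000 / 8.903949 = 67,722.7584

CHF 67,722.76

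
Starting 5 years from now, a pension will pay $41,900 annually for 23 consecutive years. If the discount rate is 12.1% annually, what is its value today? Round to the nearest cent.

PV at t=4 (ordinary 23-year annuity): 41900 × a(23|0.121) = 41900 × 7.667035 = 321,248.7604
PV₀ = 321,248.7604 / (1+0.121)^4 = 321,248.7604 / 1.579147 = 203,431.8789

$203,431.88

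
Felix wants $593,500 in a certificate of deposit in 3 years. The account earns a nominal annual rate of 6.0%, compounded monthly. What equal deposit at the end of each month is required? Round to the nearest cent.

i = 0.06/12 = 0.005 per month; n = 3·12 = 36.
FV-annuity factor = 39.336105; PMT = 593500 / 39.336105 = 15,087.9199

$15,087.92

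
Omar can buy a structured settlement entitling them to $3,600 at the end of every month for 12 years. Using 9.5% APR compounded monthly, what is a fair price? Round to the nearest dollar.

i = 0.095/12 = 0.00791667 per month; n = 12·12 = 144.
Annuity factor a(144|0.00791667) = 85.735849; PV = 3600 × 85.735849 = 308,649.0572

$308,649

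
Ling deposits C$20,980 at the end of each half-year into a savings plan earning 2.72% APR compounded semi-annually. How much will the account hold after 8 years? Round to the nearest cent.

With 2 periods per year: i = 0.0136, n = 16.
Accumulation factor s(16|0.0136) = 17.740309; FV = 20980 × 17.740309 = 372,191.6820

C$372,191.68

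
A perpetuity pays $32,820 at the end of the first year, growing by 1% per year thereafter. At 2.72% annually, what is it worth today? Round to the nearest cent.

PV = PMT / (i − g) = 32820 / (0.0272 − 0.01) = 32820 / 0.017200 = 1,908,139.5349

$1,908,139.53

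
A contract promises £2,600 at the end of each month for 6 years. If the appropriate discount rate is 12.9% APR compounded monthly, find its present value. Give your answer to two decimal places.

Periodic rate i = 0.129/12 = 0.01075; n = 6 × 12 = 72 periods.
Annuity factor a(72|0.01075) = 49.946644; PV = 2600 × 49.946644 = 129,861.2747

£129,861.27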